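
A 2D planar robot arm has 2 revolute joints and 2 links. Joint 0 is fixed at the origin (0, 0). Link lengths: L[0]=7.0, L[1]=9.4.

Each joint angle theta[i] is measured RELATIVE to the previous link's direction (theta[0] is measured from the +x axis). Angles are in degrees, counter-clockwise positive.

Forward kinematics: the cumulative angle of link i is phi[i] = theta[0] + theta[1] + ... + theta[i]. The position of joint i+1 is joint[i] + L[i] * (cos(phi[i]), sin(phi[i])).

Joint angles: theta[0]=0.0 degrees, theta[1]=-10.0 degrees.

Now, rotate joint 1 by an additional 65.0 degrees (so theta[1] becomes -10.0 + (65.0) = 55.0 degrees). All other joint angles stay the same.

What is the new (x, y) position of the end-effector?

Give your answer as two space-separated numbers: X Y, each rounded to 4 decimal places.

Answer: 12.3916 7.7000

Derivation:
joint[0] = (0.0000, 0.0000)  (base)
link 0: phi[0] = 0 = 0 deg
  cos(0 deg) = 1.0000, sin(0 deg) = 0.0000
  joint[1] = (0.0000, 0.0000) + 7 * (1.0000, 0.0000) = (0.0000 + 7.0000, 0.0000 + 0.0000) = (7.0000, 0.0000)
link 1: phi[1] = 0 + 55 = 55 deg
  cos(55 deg) = 0.5736, sin(55 deg) = 0.8192
  joint[2] = (7.0000, 0.0000) + 9.4 * (0.5736, 0.8192) = (7.0000 + 5.3916, 0.0000 + 7.7000) = (12.3916, 7.7000)
End effector: (12.3916, 7.7000)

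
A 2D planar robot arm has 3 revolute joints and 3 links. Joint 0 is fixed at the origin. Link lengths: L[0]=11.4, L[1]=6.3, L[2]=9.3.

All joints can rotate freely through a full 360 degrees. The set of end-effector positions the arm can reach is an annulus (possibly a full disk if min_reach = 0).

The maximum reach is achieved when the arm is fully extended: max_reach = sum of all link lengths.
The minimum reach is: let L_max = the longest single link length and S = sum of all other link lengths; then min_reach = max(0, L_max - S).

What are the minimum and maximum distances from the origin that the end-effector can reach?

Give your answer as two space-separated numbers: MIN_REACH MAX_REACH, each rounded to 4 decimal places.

Answer: 0.0000 27.0000

Derivation:
Link lengths: [11.4, 6.3, 9.3]
max_reach = 11.4 + 6.3 + 9.3 = 27
L_max = max([11.4, 6.3, 9.3]) = 11.4
S (sum of others) = 27 - 11.4 = 15.6
min_reach = max(0, 11.4 - 15.6) = max(0, -4.2) = 0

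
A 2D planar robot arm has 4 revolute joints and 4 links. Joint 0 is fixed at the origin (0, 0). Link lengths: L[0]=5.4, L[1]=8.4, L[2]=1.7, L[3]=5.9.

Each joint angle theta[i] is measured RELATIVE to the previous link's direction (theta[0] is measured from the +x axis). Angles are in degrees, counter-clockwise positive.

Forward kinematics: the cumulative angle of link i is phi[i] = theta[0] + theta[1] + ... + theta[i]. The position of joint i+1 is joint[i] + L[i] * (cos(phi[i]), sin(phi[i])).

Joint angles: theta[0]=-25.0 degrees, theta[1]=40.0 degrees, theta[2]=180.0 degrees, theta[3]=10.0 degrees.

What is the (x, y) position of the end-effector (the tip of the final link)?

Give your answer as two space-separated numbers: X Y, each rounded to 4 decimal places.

joint[0] = (0.0000, 0.0000)  (base)
link 0: phi[0] = -25 = -25 deg
  cos(-25 deg) = 0.9063, sin(-25 deg) = -0.4226
  joint[1] = (0.0000, 0.0000) + 5.4 * (0.9063, -0.4226) = (0.0000 + 4.8941, 0.0000 + -2.2821) = (4.8941, -2.2821)
link 1: phi[1] = -25 + 40 = 15 deg
  cos(15 deg) = 0.9659, sin(15 deg) = 0.2588
  joint[2] = (4.8941, -2.2821) + 8.4 * (0.9659, 0.2588) = (4.8941 + 8.1138, -2.2821 + 2.1741) = (13.0078, -0.1081)
link 2: phi[2] = -25 + 40 + 180 = 195 deg
  cos(195 deg) = -0.9659, sin(195 deg) = -0.2588
  joint[3] = (13.0078, -0.1081) + 1.7 * (-0.9659, -0.2588) = (13.0078 + -1.6421, -0.1081 + -0.4400) = (11.3658, -0.5481)
link 3: phi[3] = -25 + 40 + 180 + 10 = 205 deg
  cos(205 deg) = -0.9063, sin(205 deg) = -0.4226
  joint[4] = (11.3658, -0.5481) + 5.9 * (-0.9063, -0.4226) = (11.3658 + -5.3472, -0.5481 + -2.4934) = (6.0185, -3.0415)
End effector: (6.0185, -3.0415)

Answer: 6.0185 -3.0415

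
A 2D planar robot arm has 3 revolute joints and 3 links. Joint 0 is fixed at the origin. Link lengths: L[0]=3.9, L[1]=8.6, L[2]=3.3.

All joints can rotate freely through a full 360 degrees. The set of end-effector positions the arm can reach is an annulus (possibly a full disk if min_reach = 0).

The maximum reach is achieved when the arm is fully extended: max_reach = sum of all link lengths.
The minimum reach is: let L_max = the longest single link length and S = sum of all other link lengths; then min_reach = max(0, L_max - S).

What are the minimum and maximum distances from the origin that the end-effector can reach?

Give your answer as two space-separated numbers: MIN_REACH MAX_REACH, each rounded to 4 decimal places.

Answer: 1.4000 15.8000

Derivation:
Link lengths: [3.9, 8.6, 3.3]
max_reach = 3.9 + 8.6 + 3.3 = 15.8
L_max = max([3.9, 8.6, 3.3]) = 8.6
S (sum of others) = 15.8 - 8.6 = 7.2
min_reach = max(0, 8.6 - 7.2) = max(0, 1.4) = 1.4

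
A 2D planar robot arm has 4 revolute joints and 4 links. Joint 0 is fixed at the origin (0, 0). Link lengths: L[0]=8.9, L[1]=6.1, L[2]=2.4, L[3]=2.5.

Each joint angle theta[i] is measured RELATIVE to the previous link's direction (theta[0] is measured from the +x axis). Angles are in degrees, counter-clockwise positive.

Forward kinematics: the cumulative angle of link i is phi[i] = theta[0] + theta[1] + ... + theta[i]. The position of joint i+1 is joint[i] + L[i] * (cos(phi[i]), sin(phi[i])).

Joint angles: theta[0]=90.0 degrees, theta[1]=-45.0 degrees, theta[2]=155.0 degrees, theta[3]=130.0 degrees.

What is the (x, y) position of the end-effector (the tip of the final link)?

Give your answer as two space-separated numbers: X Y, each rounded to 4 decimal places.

joint[0] = (0.0000, 0.0000)  (base)
link 0: phi[0] = 90 = 90 deg
  cos(90 deg) = 0.0000, sin(90 deg) = 1.0000
  joint[1] = (0.0000, 0.0000) + 8.9 * (0.0000, 1.0000) = (0.0000 + 0.0000, 0.0000 + 8.9000) = (0.0000, 8.9000)
link 1: phi[1] = 90 + -45 = 45 deg
  cos(45 deg) = 0.7071, sin(45 deg) = 0.7071
  joint[2] = (0.0000, 8.9000) + 6.1 * (0.7071, 0.7071) = (0.0000 + 4.3134, 8.9000 + 4.3134) = (4.3134, 13.2134)
link 2: phi[2] = 90 + -45 + 155 = 200 deg
  cos(200 deg) = -0.9397, sin(200 deg) = -0.3420
  joint[3] = (4.3134, 13.2134) + 2.4 * (-0.9397, -0.3420) = (4.3134 + -2.2553, 13.2134 + -0.8208) = (2.0581, 12.3925)
link 3: phi[3] = 90 + -45 + 155 + 130 = 330 deg
  cos(330 deg) = 0.8660, sin(330 deg) = -0.5000
  joint[4] = (2.0581, 12.3925) + 2.5 * (0.8660, -0.5000) = (2.0581 + 2.1651, 12.3925 + -1.2500) = (4.2232, 11.1425)
End effector: (4.2232, 11.1425)

Answer: 4.2232 11.1425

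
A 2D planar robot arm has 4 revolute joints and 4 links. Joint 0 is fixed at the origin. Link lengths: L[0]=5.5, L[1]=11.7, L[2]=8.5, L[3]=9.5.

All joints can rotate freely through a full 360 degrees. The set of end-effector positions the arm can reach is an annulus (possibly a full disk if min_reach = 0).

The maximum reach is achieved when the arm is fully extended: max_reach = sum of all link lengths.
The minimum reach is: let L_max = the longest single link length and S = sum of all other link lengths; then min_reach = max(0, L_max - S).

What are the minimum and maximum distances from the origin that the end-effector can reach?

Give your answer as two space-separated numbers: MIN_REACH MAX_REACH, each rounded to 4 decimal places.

Link lengths: [5.5, 11.7, 8.5, 9.5]
max_reach = 5.5 + 11.7 + 8.5 + 9.5 = 35.2
L_max = max([5.5, 11.7, 8.5, 9.5]) = 11.7
S (sum of others) = 35.2 - 11.7 = 23.5
min_reach = max(0, 11.7 - 23.5) = max(0, -11.8) = 0

Answer: 0.0000 35.2000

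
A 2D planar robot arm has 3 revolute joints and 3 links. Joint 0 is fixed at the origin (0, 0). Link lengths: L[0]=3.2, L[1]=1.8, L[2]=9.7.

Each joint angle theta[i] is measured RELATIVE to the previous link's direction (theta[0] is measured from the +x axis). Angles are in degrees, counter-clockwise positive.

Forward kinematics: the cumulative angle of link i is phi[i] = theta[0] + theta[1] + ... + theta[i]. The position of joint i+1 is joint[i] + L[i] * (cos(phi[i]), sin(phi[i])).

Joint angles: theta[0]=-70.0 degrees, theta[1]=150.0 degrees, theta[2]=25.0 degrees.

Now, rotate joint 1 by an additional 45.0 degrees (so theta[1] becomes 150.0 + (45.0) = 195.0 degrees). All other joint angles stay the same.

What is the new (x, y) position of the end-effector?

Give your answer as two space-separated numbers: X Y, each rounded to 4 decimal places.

joint[0] = (0.0000, 0.0000)  (base)
link 0: phi[0] = -70 = -70 deg
  cos(-70 deg) = 0.3420, sin(-70 deg) = -0.9397
  joint[1] = (0.0000, 0.0000) + 3.2 * (0.3420, -0.9397) = (0.0000 + 1.0945, 0.0000 + -3.0070) = (1.0945, -3.0070)
link 1: phi[1] = -70 + 195 = 125 deg
  cos(125 deg) = -0.5736, sin(125 deg) = 0.8192
  joint[2] = (1.0945, -3.0070) + 1.8 * (-0.5736, 0.8192) = (1.0945 + -1.0324, -3.0070 + 1.4745) = (0.0620, -1.5325)
link 2: phi[2] = -70 + 195 + 25 = 150 deg
  cos(150 deg) = -0.8660, sin(150 deg) = 0.5000
  joint[3] = (0.0620, -1.5325) + 9.7 * (-0.8660, 0.5000) = (0.0620 + -8.4004, -1.5325 + 4.8500) = (-8.3384, 3.3175)
End effector: (-8.3384, 3.3175)

Answer: -8.3384 3.3175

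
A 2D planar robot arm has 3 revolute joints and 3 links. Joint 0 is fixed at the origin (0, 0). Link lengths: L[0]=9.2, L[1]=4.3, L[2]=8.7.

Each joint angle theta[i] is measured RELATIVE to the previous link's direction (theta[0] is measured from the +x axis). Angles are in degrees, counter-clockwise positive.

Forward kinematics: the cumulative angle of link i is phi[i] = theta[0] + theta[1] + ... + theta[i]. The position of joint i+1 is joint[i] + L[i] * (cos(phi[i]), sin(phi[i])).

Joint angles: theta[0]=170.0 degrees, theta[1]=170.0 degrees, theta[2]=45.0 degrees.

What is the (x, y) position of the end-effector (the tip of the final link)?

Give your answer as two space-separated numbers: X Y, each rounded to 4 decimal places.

joint[0] = (0.0000, 0.0000)  (base)
link 0: phi[0] = 170 = 170 deg
  cos(170 deg) = -0.9848, sin(170 deg) = 0.1736
  joint[1] = (0.0000, 0.0000) + 9.2 * (-0.9848, 0.1736) = (0.0000 + -9.0602, 0.0000 + 1.5976) = (-9.0602, 1.5976)
link 1: phi[1] = 170 + 170 = 340 deg
  cos(340 deg) = 0.9397, sin(340 deg) = -0.3420
  joint[2] = (-9.0602, 1.5976) + 4.3 * (0.9397, -0.3420) = (-9.0602 + 4.0407, 1.5976 + -1.4707) = (-5.0196, 0.1269)
link 2: phi[2] = 170 + 170 + 45 = 385 deg
  cos(385 deg) = 0.9063, sin(385 deg) = 0.4226
  joint[3] = (-5.0196, 0.1269) + 8.7 * (0.9063, 0.4226) = (-5.0196 + 7.8849, 0.1269 + 3.6768) = (2.8653, 3.8037)
End effector: (2.8653, 3.8037)

Answer: 2.8653 3.8037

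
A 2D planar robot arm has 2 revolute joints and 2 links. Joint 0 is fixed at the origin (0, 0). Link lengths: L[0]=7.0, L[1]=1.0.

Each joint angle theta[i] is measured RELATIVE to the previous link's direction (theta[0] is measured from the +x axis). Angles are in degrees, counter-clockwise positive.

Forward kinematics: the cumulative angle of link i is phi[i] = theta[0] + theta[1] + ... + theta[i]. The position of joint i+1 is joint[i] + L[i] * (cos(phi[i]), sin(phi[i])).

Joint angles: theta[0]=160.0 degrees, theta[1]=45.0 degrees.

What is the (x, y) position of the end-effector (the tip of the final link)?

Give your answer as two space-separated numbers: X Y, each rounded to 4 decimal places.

Answer: -7.4842 1.9715

Derivation:
joint[0] = (0.0000, 0.0000)  (base)
link 0: phi[0] = 160 = 160 deg
  cos(160 deg) = -0.9397, sin(160 deg) = 0.3420
  joint[1] = (0.0000, 0.0000) + 7 * (-0.9397, 0.3420) = (0.0000 + -6.5778, 0.0000 + 2.3941) = (-6.5778, 2.3941)
link 1: phi[1] = 160 + 45 = 205 deg
  cos(205 deg) = -0.9063, sin(205 deg) = -0.4226
  joint[2] = (-6.5778, 2.3941) + 1 * (-0.9063, -0.4226) = (-6.5778 + -0.9063, 2.3941 + -0.4226) = (-7.4842, 1.9715)
End effector: (-7.4842, 1.9715)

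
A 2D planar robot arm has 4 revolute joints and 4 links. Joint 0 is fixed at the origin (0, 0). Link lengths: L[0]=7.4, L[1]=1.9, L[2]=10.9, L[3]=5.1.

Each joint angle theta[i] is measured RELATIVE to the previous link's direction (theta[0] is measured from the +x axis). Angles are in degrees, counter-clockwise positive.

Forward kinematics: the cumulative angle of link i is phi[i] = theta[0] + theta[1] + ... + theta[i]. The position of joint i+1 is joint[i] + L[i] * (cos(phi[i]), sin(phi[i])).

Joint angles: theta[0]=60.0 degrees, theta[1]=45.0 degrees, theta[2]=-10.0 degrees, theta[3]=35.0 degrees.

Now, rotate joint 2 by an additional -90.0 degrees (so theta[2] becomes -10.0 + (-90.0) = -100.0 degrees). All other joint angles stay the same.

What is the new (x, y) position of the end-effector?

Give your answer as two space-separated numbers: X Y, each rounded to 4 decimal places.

Answer: 17.9736 12.4721

Derivation:
joint[0] = (0.0000, 0.0000)  (base)
link 0: phi[0] = 60 = 60 deg
  cos(60 deg) = 0.5000, sin(60 deg) = 0.8660
  joint[1] = (0.0000, 0.0000) + 7.4 * (0.5000, 0.8660) = (0.0000 + 3.7000, 0.0000 + 6.4086) = (3.7000, 6.4086)
link 1: phi[1] = 60 + 45 = 105 deg
  cos(105 deg) = -0.2588, sin(105 deg) = 0.9659
  joint[2] = (3.7000, 6.4086) + 1.9 * (-0.2588, 0.9659) = (3.7000 + -0.4918, 6.4086 + 1.8353) = (3.2082, 8.2438)
link 2: phi[2] = 60 + 45 + -100 = 5 deg
  cos(5 deg) = 0.9962, sin(5 deg) = 0.0872
  joint[3] = (3.2082, 8.2438) + 10.9 * (0.9962, 0.0872) = (3.2082 + 10.8585, 8.2438 + 0.9500) = (14.0668, 9.1938)
link 3: phi[3] = 60 + 45 + -100 + 35 = 40 deg
  cos(40 deg) = 0.7660, sin(40 deg) = 0.6428
  joint[4] = (14.0668, 9.1938) + 5.1 * (0.7660, 0.6428) = (14.0668 + 3.9068, 9.1938 + 3.2782) = (17.9736, 12.4721)
End effector: (17.9736, 12.4721)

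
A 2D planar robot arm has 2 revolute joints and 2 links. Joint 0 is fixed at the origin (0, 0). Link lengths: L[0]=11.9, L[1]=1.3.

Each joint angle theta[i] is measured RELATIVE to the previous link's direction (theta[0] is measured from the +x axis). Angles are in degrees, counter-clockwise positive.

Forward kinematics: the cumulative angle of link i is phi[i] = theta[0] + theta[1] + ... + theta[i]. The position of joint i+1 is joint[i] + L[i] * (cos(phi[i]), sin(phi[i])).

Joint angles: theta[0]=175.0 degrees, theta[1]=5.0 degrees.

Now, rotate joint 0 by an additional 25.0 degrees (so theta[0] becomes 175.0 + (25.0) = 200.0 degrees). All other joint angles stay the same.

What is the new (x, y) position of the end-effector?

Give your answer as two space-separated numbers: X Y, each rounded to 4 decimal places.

Answer: -12.3605 -4.6194

Derivation:
joint[0] = (0.0000, 0.0000)  (base)
link 0: phi[0] = 200 = 200 deg
  cos(200 deg) = -0.9397, sin(200 deg) = -0.3420
  joint[1] = (0.0000, 0.0000) + 11.9 * (-0.9397, -0.3420) = (0.0000 + -11.1823, 0.0000 + -4.0700) = (-11.1823, -4.0700)
link 1: phi[1] = 200 + 5 = 205 deg
  cos(205 deg) = -0.9063, sin(205 deg) = -0.4226
  joint[2] = (-11.1823, -4.0700) + 1.3 * (-0.9063, -0.4226) = (-11.1823 + -1.1782, -4.0700 + -0.5494) = (-12.3605, -4.6194)
End effector: (-12.3605, -4.6194)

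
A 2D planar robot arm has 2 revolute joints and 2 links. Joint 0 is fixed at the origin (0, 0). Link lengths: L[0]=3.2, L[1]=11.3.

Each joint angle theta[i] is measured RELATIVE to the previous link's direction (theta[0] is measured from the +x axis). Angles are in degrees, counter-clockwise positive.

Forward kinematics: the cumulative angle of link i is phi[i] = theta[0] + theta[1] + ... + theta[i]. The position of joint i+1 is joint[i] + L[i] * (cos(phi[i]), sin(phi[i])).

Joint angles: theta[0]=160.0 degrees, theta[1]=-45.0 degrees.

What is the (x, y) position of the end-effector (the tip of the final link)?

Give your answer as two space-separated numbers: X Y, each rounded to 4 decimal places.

joint[0] = (0.0000, 0.0000)  (base)
link 0: phi[0] = 160 = 160 deg
  cos(160 deg) = -0.9397, sin(160 deg) = 0.3420
  joint[1] = (0.0000, 0.0000) + 3.2 * (-0.9397, 0.3420) = (0.0000 + -3.0070, 0.0000 + 1.0945) = (-3.0070, 1.0945)
link 1: phi[1] = 160 + -45 = 115 deg
  cos(115 deg) = -0.4226, sin(115 deg) = 0.9063
  joint[2] = (-3.0070, 1.0945) + 11.3 * (-0.4226, 0.9063) = (-3.0070 + -4.7756, 1.0945 + 10.2413) = (-7.7826, 11.3357)
End effector: (-7.7826, 11.3357)

Answer: -7.7826 11.3357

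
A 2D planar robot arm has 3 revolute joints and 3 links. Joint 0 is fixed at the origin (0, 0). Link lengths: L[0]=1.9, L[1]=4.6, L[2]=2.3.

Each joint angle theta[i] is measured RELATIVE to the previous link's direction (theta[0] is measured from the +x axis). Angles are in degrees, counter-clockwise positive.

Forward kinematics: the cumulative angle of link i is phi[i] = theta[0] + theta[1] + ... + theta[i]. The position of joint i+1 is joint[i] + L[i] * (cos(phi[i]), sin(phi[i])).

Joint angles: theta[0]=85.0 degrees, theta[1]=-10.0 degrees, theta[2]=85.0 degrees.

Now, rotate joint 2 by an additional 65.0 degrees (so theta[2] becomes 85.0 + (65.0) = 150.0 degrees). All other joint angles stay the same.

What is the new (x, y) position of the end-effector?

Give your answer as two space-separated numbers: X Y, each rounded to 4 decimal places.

joint[0] = (0.0000, 0.0000)  (base)
link 0: phi[0] = 85 = 85 deg
  cos(85 deg) = 0.0872, sin(85 deg) = 0.9962
  joint[1] = (0.0000, 0.0000) + 1.9 * (0.0872, 0.9962) = (0.0000 + 0.1656, 0.0000 + 1.8928) = (0.1656, 1.8928)
link 1: phi[1] = 85 + -10 = 75 deg
  cos(75 deg) = 0.2588, sin(75 deg) = 0.9659
  joint[2] = (0.1656, 1.8928) + 4.6 * (0.2588, 0.9659) = (0.1656 + 1.1906, 1.8928 + 4.4433) = (1.3562, 6.3360)
link 2: phi[2] = 85 + -10 + 150 = 225 deg
  cos(225 deg) = -0.7071, sin(225 deg) = -0.7071
  joint[3] = (1.3562, 6.3360) + 2.3 * (-0.7071, -0.7071) = (1.3562 + -1.6263, 6.3360 + -1.6263) = (-0.2702, 4.7097)
End effector: (-0.2702, 4.7097)

Answer: -0.2702 4.7097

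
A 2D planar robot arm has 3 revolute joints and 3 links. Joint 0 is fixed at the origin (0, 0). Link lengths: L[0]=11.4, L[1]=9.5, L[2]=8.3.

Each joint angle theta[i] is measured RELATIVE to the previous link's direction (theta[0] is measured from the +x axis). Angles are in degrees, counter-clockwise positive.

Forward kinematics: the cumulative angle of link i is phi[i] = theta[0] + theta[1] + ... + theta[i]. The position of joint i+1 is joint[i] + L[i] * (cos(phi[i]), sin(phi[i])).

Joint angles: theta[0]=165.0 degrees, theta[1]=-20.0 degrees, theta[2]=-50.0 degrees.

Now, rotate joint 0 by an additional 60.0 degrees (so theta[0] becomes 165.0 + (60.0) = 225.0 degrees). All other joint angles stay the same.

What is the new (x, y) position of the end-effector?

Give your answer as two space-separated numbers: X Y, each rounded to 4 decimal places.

Answer: -24.1933 -8.5682

Derivation:
joint[0] = (0.0000, 0.0000)  (base)
link 0: phi[0] = 225 = 225 deg
  cos(225 deg) = -0.7071, sin(225 deg) = -0.7071
  joint[1] = (0.0000, 0.0000) + 11.4 * (-0.7071, -0.7071) = (0.0000 + -8.0610, 0.0000 + -8.0610) = (-8.0610, -8.0610)
link 1: phi[1] = 225 + -20 = 205 deg
  cos(205 deg) = -0.9063, sin(205 deg) = -0.4226
  joint[2] = (-8.0610, -8.0610) + 9.5 * (-0.9063, -0.4226) = (-8.0610 + -8.6099, -8.0610 + -4.0149) = (-16.6709, -12.0759)
link 2: phi[2] = 225 + -20 + -50 = 155 deg
  cos(155 deg) = -0.9063, sin(155 deg) = 0.4226
  joint[3] = (-16.6709, -12.0759) + 8.3 * (-0.9063, 0.4226) = (-16.6709 + -7.5224, -12.0759 + 3.5077) = (-24.1933, -8.5682)
End effector: (-24.1933, -8.5682)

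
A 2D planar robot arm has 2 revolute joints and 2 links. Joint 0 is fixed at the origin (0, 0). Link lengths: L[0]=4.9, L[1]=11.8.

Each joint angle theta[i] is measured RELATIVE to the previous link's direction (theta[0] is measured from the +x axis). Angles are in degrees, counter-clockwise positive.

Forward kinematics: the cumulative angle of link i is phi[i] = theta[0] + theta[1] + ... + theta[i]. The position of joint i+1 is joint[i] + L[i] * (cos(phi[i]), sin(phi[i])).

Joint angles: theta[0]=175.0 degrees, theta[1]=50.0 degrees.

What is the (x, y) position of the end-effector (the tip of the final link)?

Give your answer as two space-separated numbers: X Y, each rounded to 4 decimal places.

joint[0] = (0.0000, 0.0000)  (base)
link 0: phi[0] = 175 = 175 deg
  cos(175 deg) = -0.9962, sin(175 deg) = 0.0872
  joint[1] = (0.0000, 0.0000) + 4.9 * (-0.9962, 0.0872) = (0.0000 + -4.8814, 0.0000 + 0.4271) = (-4.8814, 0.4271)
link 1: phi[1] = 175 + 50 = 225 deg
  cos(225 deg) = -0.7071, sin(225 deg) = -0.7071
  joint[2] = (-4.8814, 0.4271) + 11.8 * (-0.7071, -0.7071) = (-4.8814 + -8.3439, 0.4271 + -8.3439) = (-13.2252, -7.9168)
End effector: (-13.2252, -7.9168)

Answer: -13.2252 -7.9168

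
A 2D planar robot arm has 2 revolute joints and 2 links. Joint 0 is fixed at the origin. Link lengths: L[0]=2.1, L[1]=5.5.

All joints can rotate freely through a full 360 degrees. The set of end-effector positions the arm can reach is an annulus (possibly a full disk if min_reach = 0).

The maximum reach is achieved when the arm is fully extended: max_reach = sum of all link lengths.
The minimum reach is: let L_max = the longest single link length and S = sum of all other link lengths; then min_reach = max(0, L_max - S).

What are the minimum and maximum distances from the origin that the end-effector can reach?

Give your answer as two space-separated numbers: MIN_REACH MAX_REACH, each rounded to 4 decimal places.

Link lengths: [2.1, 5.5]
max_reach = 2.1 + 5.5 = 7.6
L_max = max([2.1, 5.5]) = 5.5
S (sum of others) = 7.6 - 5.5 = 2.1
min_reach = max(0, 5.5 - 2.1) = max(0, 3.4) = 3.4

Answer: 3.4000 7.6000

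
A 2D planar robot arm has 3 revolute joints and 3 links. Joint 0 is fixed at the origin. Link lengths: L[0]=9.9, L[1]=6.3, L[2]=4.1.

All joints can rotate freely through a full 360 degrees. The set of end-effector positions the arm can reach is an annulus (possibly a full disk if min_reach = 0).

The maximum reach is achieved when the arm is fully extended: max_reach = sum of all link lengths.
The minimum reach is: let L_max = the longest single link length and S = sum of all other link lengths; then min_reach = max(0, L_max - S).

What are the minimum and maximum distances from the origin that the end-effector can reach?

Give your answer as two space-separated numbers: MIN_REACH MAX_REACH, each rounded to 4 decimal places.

Answer: 0.0000 20.3000

Derivation:
Link lengths: [9.9, 6.3, 4.1]
max_reach = 9.9 + 6.3 + 4.1 = 20.3
L_max = max([9.9, 6.3, 4.1]) = 9.9
S (sum of others) = 20.3 - 9.9 = 10.4
min_reach = max(0, 9.9 - 10.4) = max(0, -0.5) = 0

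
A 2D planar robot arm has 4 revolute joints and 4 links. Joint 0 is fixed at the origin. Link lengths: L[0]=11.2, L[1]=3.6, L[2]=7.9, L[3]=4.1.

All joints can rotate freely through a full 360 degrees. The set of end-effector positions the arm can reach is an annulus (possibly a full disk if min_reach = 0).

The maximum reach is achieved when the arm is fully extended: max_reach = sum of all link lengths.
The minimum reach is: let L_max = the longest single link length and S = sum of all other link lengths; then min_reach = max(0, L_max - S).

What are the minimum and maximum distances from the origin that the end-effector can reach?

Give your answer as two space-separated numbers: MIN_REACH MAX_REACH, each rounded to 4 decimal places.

Answer: 0.0000 26.8000

Derivation:
Link lengths: [11.2, 3.6, 7.9, 4.1]
max_reach = 11.2 + 3.6 + 7.9 + 4.1 = 26.8
L_max = max([11.2, 3.6, 7.9, 4.1]) = 11.2
S (sum of others) = 26.8 - 11.2 = 15.6
min_reach = max(0, 11.2 - 15.6) = max(0, -4.4) = 0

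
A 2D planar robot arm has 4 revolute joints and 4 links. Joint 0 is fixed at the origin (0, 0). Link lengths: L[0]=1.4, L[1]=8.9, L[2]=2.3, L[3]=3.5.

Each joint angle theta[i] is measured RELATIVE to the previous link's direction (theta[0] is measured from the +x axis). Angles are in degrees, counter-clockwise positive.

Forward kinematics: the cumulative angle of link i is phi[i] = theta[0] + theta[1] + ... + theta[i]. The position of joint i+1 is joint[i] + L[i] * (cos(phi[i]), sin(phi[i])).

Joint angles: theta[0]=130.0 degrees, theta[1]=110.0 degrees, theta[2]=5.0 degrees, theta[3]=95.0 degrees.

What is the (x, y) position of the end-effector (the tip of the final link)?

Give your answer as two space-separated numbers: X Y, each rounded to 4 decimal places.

Answer: -3.0330 -9.9167

Derivation:
joint[0] = (0.0000, 0.0000)  (base)
link 0: phi[0] = 130 = 130 deg
  cos(130 deg) = -0.6428, sin(130 deg) = 0.7660
  joint[1] = (0.0000, 0.0000) + 1.4 * (-0.6428, 0.7660) = (0.0000 + -0.8999, 0.0000 + 1.0725) = (-0.8999, 1.0725)
link 1: phi[1] = 130 + 110 = 240 deg
  cos(240 deg) = -0.5000, sin(240 deg) = -0.8660
  joint[2] = (-0.8999, 1.0725) + 8.9 * (-0.5000, -0.8660) = (-0.8999 + -4.4500, 1.0725 + -7.7076) = (-5.3499, -6.6352)
link 2: phi[2] = 130 + 110 + 5 = 245 deg
  cos(245 deg) = -0.4226, sin(245 deg) = -0.9063
  joint[3] = (-5.3499, -6.6352) + 2.3 * (-0.4226, -0.9063) = (-5.3499 + -0.9720, -6.6352 + -2.0845) = (-6.3219, -8.7197)
link 3: phi[3] = 130 + 110 + 5 + 95 = 340 deg
  cos(340 deg) = 0.9397, sin(340 deg) = -0.3420
  joint[4] = (-6.3219, -8.7197) + 3.5 * (0.9397, -0.3420) = (-6.3219 + 3.2889, -8.7197 + -1.1971) = (-3.0330, -9.9167)
End effector: (-3.0330, -9.9167)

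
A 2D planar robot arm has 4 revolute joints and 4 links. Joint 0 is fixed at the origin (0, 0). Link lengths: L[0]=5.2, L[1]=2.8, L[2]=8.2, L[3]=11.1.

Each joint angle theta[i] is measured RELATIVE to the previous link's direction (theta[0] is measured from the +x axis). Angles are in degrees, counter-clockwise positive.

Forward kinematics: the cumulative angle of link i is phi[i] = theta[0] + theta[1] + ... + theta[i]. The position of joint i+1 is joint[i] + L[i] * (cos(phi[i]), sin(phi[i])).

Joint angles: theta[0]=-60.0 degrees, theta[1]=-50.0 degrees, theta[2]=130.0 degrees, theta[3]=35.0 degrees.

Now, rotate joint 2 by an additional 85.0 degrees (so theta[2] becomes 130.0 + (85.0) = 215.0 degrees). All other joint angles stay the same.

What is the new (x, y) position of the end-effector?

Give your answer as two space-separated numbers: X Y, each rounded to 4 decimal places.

Answer: -8.9831 7.9211

Derivation:
joint[0] = (0.0000, 0.0000)  (base)
link 0: phi[0] = -60 = -60 deg
  cos(-60 deg) = 0.5000, sin(-60 deg) = -0.8660
  joint[1] = (0.0000, 0.0000) + 5.2 * (0.5000, -0.8660) = (0.0000 + 2.6000, 0.0000 + -4.5033) = (2.6000, -4.5033)
link 1: phi[1] = -60 + -50 = -110 deg
  cos(-110 deg) = -0.3420, sin(-110 deg) = -0.9397
  joint[2] = (2.6000, -4.5033) + 2.8 * (-0.3420, -0.9397) = (2.6000 + -0.9577, -4.5033 + -2.6311) = (1.6423, -7.1345)
link 2: phi[2] = -60 + -50 + 215 = 105 deg
  cos(105 deg) = -0.2588, sin(105 deg) = 0.9659
  joint[3] = (1.6423, -7.1345) + 8.2 * (-0.2588, 0.9659) = (1.6423 + -2.1223, -7.1345 + 7.9206) = (-0.4800, 0.7861)
link 3: phi[3] = -60 + -50 + 215 + 35 = 140 deg
  cos(140 deg) = -0.7660, sin(140 deg) = 0.6428
  joint[4] = (-0.4800, 0.7861) + 11.1 * (-0.7660, 0.6428) = (-0.4800 + -8.5031, 0.7861 + 7.1349) = (-8.9831, 7.9211)
End effector: (-8.9831, 7.9211)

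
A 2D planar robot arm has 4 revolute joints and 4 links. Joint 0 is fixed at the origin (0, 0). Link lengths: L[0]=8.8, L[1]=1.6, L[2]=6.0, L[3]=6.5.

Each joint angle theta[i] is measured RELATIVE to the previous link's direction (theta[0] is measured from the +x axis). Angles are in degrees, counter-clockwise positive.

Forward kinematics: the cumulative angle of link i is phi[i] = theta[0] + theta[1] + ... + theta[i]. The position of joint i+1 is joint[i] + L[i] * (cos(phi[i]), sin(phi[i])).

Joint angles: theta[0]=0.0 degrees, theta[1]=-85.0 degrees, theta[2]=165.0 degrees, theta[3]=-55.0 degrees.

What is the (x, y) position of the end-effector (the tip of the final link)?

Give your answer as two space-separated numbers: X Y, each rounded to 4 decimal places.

joint[0] = (0.0000, 0.0000)  (base)
link 0: phi[0] = 0 = 0 deg
  cos(0 deg) = 1.0000, sin(0 deg) = 0.0000
  joint[1] = (0.0000, 0.0000) + 8.8 * (1.0000, 0.0000) = (0.0000 + 8.8000, 0.0000 + 0.0000) = (8.8000, 0.0000)
link 1: phi[1] = 0 + -85 = -85 deg
  cos(-85 deg) = 0.0872, sin(-85 deg) = -0.9962
  joint[2] = (8.8000, 0.0000) + 1.6 * (0.0872, -0.9962) = (8.8000 + 0.1394, 0.0000 + -1.5939) = (8.9394, -1.5939)
link 2: phi[2] = 0 + -85 + 165 = 80 deg
  cos(80 deg) = 0.1736, sin(80 deg) = 0.9848
  joint[3] = (8.9394, -1.5939) + 6 * (0.1736, 0.9848) = (8.9394 + 1.0419, -1.5939 + 5.9088) = (9.9813, 4.3149)
link 3: phi[3] = 0 + -85 + 165 + -55 = 25 deg
  cos(25 deg) = 0.9063, sin(25 deg) = 0.4226
  joint[4] = (9.9813, 4.3149) + 6.5 * (0.9063, 0.4226) = (9.9813 + 5.8910, 4.3149 + 2.7470) = (15.8723, 7.0620)
End effector: (15.8723, 7.0620)

Answer: 15.8723 7.0620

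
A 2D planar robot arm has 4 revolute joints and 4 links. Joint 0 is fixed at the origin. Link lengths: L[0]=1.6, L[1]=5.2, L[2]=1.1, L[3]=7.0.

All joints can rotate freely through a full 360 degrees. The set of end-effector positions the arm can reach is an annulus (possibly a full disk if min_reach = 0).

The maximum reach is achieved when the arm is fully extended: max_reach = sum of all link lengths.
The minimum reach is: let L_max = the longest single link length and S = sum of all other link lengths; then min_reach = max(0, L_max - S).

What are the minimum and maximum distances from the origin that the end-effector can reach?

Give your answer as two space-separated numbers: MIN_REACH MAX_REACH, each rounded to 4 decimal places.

Link lengths: [1.6, 5.2, 1.1, 7.0]
max_reach = 1.6 + 5.2 + 1.1 + 7 = 14.9
L_max = max([1.6, 5.2, 1.1, 7.0]) = 7
S (sum of others) = 14.9 - 7 = 7.9
min_reach = max(0, 7 - 7.9) = max(0, -0.9) = 0

Answer: 0.0000 14.9000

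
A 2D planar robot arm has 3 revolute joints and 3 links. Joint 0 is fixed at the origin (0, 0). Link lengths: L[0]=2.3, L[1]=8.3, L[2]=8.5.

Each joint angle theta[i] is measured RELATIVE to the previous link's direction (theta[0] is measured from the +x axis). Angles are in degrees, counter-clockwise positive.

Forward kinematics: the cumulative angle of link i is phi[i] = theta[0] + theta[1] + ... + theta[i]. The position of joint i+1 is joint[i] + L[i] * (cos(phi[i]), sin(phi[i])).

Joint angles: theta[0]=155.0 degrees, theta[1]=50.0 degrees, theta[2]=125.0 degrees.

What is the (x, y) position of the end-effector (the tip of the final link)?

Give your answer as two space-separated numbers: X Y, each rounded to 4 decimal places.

Answer: -2.2456 -6.7857

Derivation:
joint[0] = (0.0000, 0.0000)  (base)
link 0: phi[0] = 155 = 155 deg
  cos(155 deg) = -0.9063, sin(155 deg) = 0.4226
  joint[1] = (0.0000, 0.0000) + 2.3 * (-0.9063, 0.4226) = (0.0000 + -2.0845, 0.0000 + 0.9720) = (-2.0845, 0.9720)
link 1: phi[1] = 155 + 50 = 205 deg
  cos(205 deg) = -0.9063, sin(205 deg) = -0.4226
  joint[2] = (-2.0845, 0.9720) + 8.3 * (-0.9063, -0.4226) = (-2.0845 + -7.5224, 0.9720 + -3.5077) = (-9.6069, -2.5357)
link 2: phi[2] = 155 + 50 + 125 = 330 deg
  cos(330 deg) = 0.8660, sin(330 deg) = -0.5000
  joint[3] = (-9.6069, -2.5357) + 8.5 * (0.8660, -0.5000) = (-9.6069 + 7.3612, -2.5357 + -4.2500) = (-2.2456, -6.7857)
End effector: (-2.2456, -6.7857)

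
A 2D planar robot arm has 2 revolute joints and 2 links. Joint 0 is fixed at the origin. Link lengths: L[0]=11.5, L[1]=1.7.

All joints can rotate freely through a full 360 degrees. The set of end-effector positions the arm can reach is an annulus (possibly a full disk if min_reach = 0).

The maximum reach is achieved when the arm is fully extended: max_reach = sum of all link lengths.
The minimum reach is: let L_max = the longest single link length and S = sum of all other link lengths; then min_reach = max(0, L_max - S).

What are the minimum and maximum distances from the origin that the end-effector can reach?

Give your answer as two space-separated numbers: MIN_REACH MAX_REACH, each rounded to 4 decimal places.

Link lengths: [11.5, 1.7]
max_reach = 11.5 + 1.7 = 13.2
L_max = max([11.5, 1.7]) = 11.5
S (sum of others) = 13.2 - 11.5 = 1.7
min_reach = max(0, 11.5 - 1.7) = max(0, 9.8) = 9.8

Answer: 9.8000 13.2000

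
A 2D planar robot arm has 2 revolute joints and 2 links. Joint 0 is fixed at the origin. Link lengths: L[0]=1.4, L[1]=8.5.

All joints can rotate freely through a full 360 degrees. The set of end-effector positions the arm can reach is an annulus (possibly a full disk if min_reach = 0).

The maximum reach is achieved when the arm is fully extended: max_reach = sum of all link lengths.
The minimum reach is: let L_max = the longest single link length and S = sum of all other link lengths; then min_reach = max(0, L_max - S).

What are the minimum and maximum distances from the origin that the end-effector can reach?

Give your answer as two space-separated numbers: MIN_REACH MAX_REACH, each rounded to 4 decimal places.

Answer: 7.1000 9.9000

Derivation:
Link lengths: [1.4, 8.5]
max_reach = 1.4 + 8.5 = 9.9
L_max = max([1.4, 8.5]) = 8.5
S (sum of others) = 9.9 - 8.5 = 1.4
min_reach = max(0, 8.5 - 1.4) = max(0, 7.1) = 7.1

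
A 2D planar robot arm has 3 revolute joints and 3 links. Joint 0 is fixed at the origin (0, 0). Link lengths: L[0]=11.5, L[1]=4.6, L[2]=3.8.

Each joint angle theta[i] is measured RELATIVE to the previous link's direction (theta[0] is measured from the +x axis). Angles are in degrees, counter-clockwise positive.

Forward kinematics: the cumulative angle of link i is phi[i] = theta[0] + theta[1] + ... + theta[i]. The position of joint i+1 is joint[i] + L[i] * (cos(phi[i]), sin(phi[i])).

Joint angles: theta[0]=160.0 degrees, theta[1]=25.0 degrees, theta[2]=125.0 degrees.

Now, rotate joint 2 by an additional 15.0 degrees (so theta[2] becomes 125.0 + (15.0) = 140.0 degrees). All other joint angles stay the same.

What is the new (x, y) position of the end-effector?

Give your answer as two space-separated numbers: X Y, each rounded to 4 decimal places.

joint[0] = (0.0000, 0.0000)  (base)
link 0: phi[0] = 160 = 160 deg
  cos(160 deg) = -0.9397, sin(160 deg) = 0.3420
  joint[1] = (0.0000, 0.0000) + 11.5 * (-0.9397, 0.3420) = (0.0000 + -10.8065, 0.0000 + 3.9332) = (-10.8065, 3.9332)
link 1: phi[1] = 160 + 25 = 185 deg
  cos(185 deg) = -0.9962, sin(185 deg) = -0.0872
  joint[2] = (-10.8065, 3.9332) + 4.6 * (-0.9962, -0.0872) = (-10.8065 + -4.5825, 3.9332 + -0.4009) = (-15.3890, 3.5323)
link 2: phi[2] = 160 + 25 + 140 = 325 deg
  cos(325 deg) = 0.8192, sin(325 deg) = -0.5736
  joint[3] = (-15.3890, 3.5323) + 3.8 * (0.8192, -0.5736) = (-15.3890 + 3.1128, 3.5323 + -2.1796) = (-12.2762, 1.3527)
End effector: (-12.2762, 1.3527)

Answer: -12.2762 1.3527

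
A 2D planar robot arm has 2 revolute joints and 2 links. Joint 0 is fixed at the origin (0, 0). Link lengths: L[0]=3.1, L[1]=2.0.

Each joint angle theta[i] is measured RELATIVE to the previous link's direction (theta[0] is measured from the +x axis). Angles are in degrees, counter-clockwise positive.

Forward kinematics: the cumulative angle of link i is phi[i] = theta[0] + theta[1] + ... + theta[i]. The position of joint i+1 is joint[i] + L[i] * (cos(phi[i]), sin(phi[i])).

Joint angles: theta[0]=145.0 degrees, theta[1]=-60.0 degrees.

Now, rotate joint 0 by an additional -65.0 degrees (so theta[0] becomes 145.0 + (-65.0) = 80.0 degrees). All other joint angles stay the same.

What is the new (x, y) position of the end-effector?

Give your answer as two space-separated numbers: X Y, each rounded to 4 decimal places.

joint[0] = (0.0000, 0.0000)  (base)
link 0: phi[0] = 80 = 80 deg
  cos(80 deg) = 0.1736, sin(80 deg) = 0.9848
  joint[1] = (0.0000, 0.0000) + 3.1 * (0.1736, 0.9848) = (0.0000 + 0.5383, 0.0000 + 3.0529) = (0.5383, 3.0529)
link 1: phi[1] = 80 + -60 = 20 deg
  cos(20 deg) = 0.9397, sin(20 deg) = 0.3420
  joint[2] = (0.5383, 3.0529) + 2 * (0.9397, 0.3420) = (0.5383 + 1.8794, 3.0529 + 0.6840) = (2.4177, 3.7369)
End effector: (2.4177, 3.7369)

Answer: 2.4177 3.7369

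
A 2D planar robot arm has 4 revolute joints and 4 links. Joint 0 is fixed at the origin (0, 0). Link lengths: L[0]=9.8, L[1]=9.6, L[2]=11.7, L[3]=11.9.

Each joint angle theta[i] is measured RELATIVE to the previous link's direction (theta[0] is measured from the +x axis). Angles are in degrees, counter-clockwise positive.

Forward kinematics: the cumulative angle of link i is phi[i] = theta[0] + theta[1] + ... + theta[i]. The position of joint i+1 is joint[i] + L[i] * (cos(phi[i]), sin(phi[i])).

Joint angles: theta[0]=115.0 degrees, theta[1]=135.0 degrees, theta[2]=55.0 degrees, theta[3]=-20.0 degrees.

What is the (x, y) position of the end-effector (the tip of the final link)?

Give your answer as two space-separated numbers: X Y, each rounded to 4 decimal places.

joint[0] = (0.0000, 0.0000)  (base)
link 0: phi[0] = 115 = 115 deg
  cos(115 deg) = -0.4226, sin(115 deg) = 0.9063
  joint[1] = (0.0000, 0.0000) + 9.8 * (-0.4226, 0.9063) = (0.0000 + -4.1417, 0.0000 + 8.8818) = (-4.1417, 8.8818)
link 1: phi[1] = 115 + 135 = 250 deg
  cos(250 deg) = -0.3420, sin(250 deg) = -0.9397
  joint[2] = (-4.1417, 8.8818) + 9.6 * (-0.3420, -0.9397) = (-4.1417 + -3.2834, 8.8818 + -9.0210) = (-7.4251, -0.1392)
link 2: phi[2] = 115 + 135 + 55 = 305 deg
  cos(305 deg) = 0.5736, sin(305 deg) = -0.8192
  joint[3] = (-7.4251, -0.1392) + 11.7 * (0.5736, -0.8192) = (-7.4251 + 6.7108, -0.1392 + -9.5841) = (-0.7142, -9.7233)
link 3: phi[3] = 115 + 135 + 55 + -20 = 285 deg
  cos(285 deg) = 0.2588, sin(285 deg) = -0.9659
  joint[4] = (-0.7142, -9.7233) + 11.9 * (0.2588, -0.9659) = (-0.7142 + 3.0799, -9.7233 + -11.4945) = (2.3657, -21.2178)
End effector: (2.3657, -21.2178)

Answer: 2.3657 -21.2178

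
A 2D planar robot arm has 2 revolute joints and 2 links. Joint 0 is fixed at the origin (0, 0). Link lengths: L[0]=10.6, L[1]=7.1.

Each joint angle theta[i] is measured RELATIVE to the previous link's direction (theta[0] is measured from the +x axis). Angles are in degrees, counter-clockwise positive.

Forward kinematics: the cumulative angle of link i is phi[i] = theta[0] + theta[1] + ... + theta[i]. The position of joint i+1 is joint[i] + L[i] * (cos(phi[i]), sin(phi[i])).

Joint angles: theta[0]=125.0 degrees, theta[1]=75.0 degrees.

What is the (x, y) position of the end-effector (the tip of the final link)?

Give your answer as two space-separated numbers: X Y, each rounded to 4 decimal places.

Answer: -12.7517 6.2547

Derivation:
joint[0] = (0.0000, 0.0000)  (base)
link 0: phi[0] = 125 = 125 deg
  cos(125 deg) = -0.5736, sin(125 deg) = 0.8192
  joint[1] = (0.0000, 0.0000) + 10.6 * (-0.5736, 0.8192) = (0.0000 + -6.0799, 0.0000 + 8.6830) = (-6.0799, 8.6830)
link 1: phi[1] = 125 + 75 = 200 deg
  cos(200 deg) = -0.9397, sin(200 deg) = -0.3420
  joint[2] = (-6.0799, 8.6830) + 7.1 * (-0.9397, -0.3420) = (-6.0799 + -6.6718, 8.6830 + -2.4283) = (-12.7517, 6.2547)
End effector: (-12.7517, 6.2547)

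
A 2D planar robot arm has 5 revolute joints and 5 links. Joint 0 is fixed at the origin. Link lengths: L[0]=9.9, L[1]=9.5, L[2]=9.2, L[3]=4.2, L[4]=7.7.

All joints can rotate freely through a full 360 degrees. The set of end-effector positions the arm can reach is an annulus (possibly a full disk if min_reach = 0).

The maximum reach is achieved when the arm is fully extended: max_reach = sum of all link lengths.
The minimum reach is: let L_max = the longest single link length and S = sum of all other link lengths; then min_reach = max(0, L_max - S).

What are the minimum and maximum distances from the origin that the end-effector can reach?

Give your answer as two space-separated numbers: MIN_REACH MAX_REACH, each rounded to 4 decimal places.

Link lengths: [9.9, 9.5, 9.2, 4.2, 7.7]
max_reach = 9.9 + 9.5 + 9.2 + 4.2 + 7.7 = 40.5
L_max = max([9.9, 9.5, 9.2, 4.2, 7.7]) = 9.9
S (sum of others) = 40.5 - 9.9 = 30.6
min_reach = max(0, 9.9 - 30.6) = max(0, -20.7) = 0

Answer: 0.0000 40.5000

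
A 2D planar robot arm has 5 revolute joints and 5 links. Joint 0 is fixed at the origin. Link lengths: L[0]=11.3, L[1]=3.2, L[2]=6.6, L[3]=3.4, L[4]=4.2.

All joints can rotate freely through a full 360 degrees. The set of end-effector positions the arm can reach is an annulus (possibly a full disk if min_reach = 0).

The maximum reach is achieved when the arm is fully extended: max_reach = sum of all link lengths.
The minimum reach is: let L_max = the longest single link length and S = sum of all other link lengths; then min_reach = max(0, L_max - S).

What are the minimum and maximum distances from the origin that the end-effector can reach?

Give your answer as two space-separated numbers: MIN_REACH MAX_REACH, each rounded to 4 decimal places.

Link lengths: [11.3, 3.2, 6.6, 3.4, 4.2]
max_reach = 11.3 + 3.2 + 6.6 + 3.4 + 4.2 = 28.7
L_max = max([11.3, 3.2, 6.6, 3.4, 4.2]) = 11.3
S (sum of others) = 28.7 - 11.3 = 17.4
min_reach = max(0, 11.3 - 17.4) = max(0, -6.1) = 0

Answer: 0.0000 28.7000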